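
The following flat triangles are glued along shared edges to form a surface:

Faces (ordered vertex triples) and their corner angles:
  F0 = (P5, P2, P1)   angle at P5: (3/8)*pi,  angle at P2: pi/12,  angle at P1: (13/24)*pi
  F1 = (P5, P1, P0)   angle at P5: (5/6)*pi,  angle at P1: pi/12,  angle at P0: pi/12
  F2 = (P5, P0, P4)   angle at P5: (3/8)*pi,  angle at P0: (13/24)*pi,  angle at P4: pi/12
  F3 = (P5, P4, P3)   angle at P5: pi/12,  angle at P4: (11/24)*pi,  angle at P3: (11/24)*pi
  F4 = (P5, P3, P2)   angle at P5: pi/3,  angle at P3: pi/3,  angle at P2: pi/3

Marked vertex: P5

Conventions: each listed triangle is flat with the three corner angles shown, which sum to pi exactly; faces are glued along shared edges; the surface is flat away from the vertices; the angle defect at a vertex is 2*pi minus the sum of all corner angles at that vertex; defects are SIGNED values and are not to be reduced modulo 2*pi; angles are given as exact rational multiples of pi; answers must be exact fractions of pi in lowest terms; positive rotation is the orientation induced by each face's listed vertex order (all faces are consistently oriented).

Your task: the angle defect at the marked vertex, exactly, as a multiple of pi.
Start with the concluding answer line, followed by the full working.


Answer: defect(P5) = 0

Sum of corner angles at P5: 2*pi
defect = 2*pi - 2*pi


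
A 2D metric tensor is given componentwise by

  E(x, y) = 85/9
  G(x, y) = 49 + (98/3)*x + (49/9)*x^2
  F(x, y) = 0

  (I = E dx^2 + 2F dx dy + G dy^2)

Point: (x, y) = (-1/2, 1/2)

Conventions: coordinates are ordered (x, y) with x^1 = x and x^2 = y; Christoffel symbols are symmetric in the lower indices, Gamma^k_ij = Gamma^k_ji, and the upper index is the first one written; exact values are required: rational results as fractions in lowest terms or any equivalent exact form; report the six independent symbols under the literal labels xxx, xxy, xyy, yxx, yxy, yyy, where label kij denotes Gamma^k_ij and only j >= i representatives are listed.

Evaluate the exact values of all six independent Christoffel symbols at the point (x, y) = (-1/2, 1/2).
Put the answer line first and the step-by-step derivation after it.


Answer: Gamma_xxx = 0, Gamma_xxy = 0, Gamma_xyy = -49/34, Gamma_yxx = 0, Gamma_yxy = 2/5, Gamma_yyy = 0

E = 85/9, F = 0, G = 1225/36 at the point
E_x = 0, E_y = 0, F_x = 0, F_y = 0, G_x = 245/9, G_y = 0
EG - F^2 = 104125/324;  g^inv = (324/104125) * [[1225/36, 0], [0, 85/9]]
first-kind symbols [ij,l] = (1/2)(d_i g_jl + d_j g_il - d_l g_ij): [xx,x] = E_x/2 = 0, [xx,y] = F_x - E_y/2 = 0, [xy,x] = E_y/2 = 0, [xy,y] = G_x/2 = 245/18, [yy,x] = F_y - G_x/2 = -245/18, [yy,y] = G_y/2 = 0
Gamma^x_ij = (G*[ij,x] - F*[ij,y])/(EG - F^2), Gamma^y_ij = (E*[ij,y] - F*[ij,x])/(EG - F^2)


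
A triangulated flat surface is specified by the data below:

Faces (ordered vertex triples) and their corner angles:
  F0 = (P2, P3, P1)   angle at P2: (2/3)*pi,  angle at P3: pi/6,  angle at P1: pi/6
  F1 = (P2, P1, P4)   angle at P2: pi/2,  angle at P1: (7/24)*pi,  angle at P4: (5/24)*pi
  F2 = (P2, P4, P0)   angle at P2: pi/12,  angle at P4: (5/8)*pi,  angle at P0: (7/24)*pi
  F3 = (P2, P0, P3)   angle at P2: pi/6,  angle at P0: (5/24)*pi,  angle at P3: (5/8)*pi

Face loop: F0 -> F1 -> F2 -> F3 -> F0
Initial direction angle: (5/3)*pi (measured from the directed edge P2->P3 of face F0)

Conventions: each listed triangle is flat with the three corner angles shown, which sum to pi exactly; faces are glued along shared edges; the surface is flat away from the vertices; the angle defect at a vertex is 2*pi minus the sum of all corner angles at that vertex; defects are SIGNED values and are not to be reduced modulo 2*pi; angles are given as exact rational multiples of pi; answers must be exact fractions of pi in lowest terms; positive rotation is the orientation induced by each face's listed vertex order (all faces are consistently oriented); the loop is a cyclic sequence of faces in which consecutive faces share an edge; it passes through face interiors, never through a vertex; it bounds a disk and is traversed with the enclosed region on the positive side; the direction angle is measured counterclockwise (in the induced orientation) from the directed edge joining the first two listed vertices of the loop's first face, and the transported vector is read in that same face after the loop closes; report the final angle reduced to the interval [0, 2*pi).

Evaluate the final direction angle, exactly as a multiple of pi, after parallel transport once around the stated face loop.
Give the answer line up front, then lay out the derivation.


Answer: final direction angle = pi/4

enclosed vertex P2: corner angles sum to (17/12)*pi, defect = 2*pi - (17/12)*pi = (7/12)*pi
the rotation equals the total enclosed defect, so the final angle is initial + defects (mod 2*pi)
final angle = (5/3)*pi + (7/12)*pi = pi/4 (mod 2*pi)


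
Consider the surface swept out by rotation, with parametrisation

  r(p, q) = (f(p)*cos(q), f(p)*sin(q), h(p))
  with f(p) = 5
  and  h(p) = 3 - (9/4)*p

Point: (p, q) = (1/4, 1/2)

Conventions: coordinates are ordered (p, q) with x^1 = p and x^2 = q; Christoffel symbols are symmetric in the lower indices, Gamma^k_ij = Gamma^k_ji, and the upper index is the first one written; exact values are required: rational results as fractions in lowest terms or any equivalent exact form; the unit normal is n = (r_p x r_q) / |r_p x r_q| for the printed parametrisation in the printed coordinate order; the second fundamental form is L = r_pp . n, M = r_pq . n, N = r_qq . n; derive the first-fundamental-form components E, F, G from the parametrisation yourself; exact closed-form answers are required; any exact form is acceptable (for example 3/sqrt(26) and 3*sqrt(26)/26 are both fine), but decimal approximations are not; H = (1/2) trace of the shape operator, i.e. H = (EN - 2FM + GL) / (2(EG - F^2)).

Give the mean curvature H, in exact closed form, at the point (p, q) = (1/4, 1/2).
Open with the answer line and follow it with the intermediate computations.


Answer: H = -1/10

f = 5, f' = 0, f'' = 0, h' = -9/4, h'' = 0
E = 81/16, F = 0, G = 25; answer radicand W^2 = 81/16
unnormalised second-form numerators: l = 0, m = 0, n = -45/4; L = l/sqrt(81/16), and similarly M = m/sqrt(W^2), N = n/sqrt(W^2)
H = (E*n - 2*F*m + G*l) / (2*(EG - F^2)*sqrt(W^2)); E*n - 2*F*m + G*l = -3645/64, EG - F^2 = 2025/16, so H = (-9/40)/sqrt(81/16)


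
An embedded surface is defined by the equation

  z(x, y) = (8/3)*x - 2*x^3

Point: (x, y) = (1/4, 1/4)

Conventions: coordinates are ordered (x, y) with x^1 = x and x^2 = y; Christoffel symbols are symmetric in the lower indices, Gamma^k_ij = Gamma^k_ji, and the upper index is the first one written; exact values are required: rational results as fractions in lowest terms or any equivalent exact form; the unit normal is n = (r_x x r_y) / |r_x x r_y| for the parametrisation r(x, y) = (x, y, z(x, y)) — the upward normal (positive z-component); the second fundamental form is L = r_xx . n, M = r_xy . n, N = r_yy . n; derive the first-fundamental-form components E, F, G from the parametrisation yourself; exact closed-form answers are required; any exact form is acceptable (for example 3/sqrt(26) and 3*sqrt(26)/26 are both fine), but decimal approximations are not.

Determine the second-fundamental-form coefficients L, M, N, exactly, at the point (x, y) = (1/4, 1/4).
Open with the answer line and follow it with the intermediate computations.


Answer: L = -72*sqrt(3601)/3601, M = 0, N = 0

z_x = 55/24, z_y = 0, z_xx = -3, z_xy = 0, z_yy = 0
E = 3601/576, F = 0, G = 1; answer radicand W^2 = 3601/576
unnormalised second-form numerators: l = -3, m = 0, n = 0; L = l/sqrt(3601/576), and similarly M = m/sqrt(W^2), N = n/sqrt(W^2)


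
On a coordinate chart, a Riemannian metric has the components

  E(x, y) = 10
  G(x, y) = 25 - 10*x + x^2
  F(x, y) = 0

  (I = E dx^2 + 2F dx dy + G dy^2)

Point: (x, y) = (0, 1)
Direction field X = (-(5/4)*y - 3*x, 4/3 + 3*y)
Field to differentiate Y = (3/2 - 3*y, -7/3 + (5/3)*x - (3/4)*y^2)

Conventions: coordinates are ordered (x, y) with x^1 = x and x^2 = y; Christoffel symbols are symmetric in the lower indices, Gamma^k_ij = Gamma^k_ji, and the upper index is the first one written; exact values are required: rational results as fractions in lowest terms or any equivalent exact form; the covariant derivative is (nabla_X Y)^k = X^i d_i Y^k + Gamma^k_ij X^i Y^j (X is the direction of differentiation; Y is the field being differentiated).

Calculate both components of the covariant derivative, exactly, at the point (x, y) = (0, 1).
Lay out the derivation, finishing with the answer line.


E = 10, F = 0, G = 25 at the point
E_x = 0, E_y = 0, F_x = 0, F_y = 0, G_x = -10, G_y = 0
EG - F^2 = 250;  g^inv = (1/250) * [[25, 0], [0, 10]]
first-kind symbols [ij,l] = (1/2)(d_i g_jl + d_j g_il - d_l g_ij): [xx,x] = E_x/2 = 0, [xx,y] = F_x - E_y/2 = 0, [xy,x] = E_y/2 = 0, [xy,y] = G_x/2 = -5, [yy,x] = F_y - G_x/2 = 5, [yy,y] = G_y/2 = 0
Gamma^x_ij = (G*[ij,x] - F*[ij,y])/(EG - F^2), Gamma^y_ij = (E*[ij,y] - F*[ij,x])/(EG - F^2)
Gamma_xxx = 0, Gamma_xxy = 0, Gamma_xyy = 1/2, Gamma_yxx = 0, Gamma_yxy = -1/5, Gamma_yyy = 0
X = (-5/4, 13/3), Y = (-3/2, -37/12) at the point

Answer: (nabla_X Y)^x = -1417/72, (nabla_X Y)^y = -1933/240


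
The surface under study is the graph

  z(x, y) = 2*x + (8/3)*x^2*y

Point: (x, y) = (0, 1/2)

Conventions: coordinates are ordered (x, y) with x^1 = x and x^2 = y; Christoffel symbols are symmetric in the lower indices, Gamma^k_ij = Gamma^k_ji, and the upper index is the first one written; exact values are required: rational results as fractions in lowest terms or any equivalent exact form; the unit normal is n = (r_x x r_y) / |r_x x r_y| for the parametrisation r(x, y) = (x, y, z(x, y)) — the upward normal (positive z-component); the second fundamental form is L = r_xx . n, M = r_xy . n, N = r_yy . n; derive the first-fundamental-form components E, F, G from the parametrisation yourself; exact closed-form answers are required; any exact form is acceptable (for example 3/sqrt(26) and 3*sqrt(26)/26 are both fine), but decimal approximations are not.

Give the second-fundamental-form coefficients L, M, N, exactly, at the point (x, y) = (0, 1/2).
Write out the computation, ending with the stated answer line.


z_x = 2, z_y = 0, z_xx = 8/3, z_xy = 0, z_yy = 0
E = 5, F = 0, G = 1; answer radicand W^2 = 5
unnormalised second-form numerators: l = 8/3, m = 0, n = 0; L = l/sqrt(5), and similarly M = m/sqrt(W^2), N = n/sqrt(W^2)

Answer: L = 8*sqrt(5)/15, M = 0, N = 0


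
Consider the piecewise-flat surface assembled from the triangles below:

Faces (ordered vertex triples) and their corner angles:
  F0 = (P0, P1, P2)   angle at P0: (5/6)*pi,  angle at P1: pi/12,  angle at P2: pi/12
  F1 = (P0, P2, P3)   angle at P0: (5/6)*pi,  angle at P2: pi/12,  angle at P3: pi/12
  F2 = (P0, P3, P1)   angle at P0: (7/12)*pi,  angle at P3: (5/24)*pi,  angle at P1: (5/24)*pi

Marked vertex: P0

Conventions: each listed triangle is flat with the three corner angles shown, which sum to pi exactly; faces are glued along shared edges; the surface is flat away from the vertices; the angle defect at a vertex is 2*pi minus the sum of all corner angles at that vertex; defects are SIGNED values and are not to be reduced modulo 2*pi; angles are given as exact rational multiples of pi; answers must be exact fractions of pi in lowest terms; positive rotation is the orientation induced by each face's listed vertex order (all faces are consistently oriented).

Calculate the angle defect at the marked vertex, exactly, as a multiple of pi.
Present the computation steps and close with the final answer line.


Sum of corner angles at P0: (9/4)*pi
defect = 2*pi - (9/4)*pi

Answer: defect(P0) = -pi/4


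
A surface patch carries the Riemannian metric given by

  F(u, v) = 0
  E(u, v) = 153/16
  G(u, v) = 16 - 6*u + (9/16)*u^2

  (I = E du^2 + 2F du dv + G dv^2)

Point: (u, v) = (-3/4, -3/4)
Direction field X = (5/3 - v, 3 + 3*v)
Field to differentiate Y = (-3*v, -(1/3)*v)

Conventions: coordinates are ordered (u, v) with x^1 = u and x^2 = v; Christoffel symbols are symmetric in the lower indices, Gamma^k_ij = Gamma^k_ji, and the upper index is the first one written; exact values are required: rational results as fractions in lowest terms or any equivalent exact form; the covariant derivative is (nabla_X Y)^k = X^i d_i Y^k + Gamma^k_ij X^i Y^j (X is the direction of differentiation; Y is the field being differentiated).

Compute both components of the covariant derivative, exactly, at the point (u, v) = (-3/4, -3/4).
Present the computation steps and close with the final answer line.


E = 153/16, F = 0, G = 5329/256 at the point
E_u = 0, E_v = 0, F_u = 0, F_v = 0, G_u = -219/32, G_v = 0
EG - F^2 = 815337/4096;  g^inv = (4096/815337) * [[5329/256, 0], [0, 153/16]]
first-kind symbols [ij,l] = (1/2)(d_i g_jl + d_j g_il - d_l g_ij): [uu,u] = E_u/2 = 0, [uu,v] = F_u - E_v/2 = 0, [uv,u] = E_v/2 = 0, [uv,v] = G_u/2 = -219/64, [vv,u] = F_v - G_u/2 = 219/64, [vv,v] = G_v/2 = 0
Gamma^u_ij = (G*[ij,u] - F*[ij,v])/(EG - F^2), Gamma^v_ij = (E*[ij,v] - F*[ij,u])/(EG - F^2)
Gamma_uuu = 0, Gamma_uuv = 0, Gamma_uvv = 73/204, Gamma_vuu = 0, Gamma_vuv = -12/73, Gamma_vvv = 0
X = (29/12, 3/4), Y = (9/4, 1/4) at the point

Answer: (nabla_X Y)^u = -2375/1088, (nabla_X Y)^v = -183/292


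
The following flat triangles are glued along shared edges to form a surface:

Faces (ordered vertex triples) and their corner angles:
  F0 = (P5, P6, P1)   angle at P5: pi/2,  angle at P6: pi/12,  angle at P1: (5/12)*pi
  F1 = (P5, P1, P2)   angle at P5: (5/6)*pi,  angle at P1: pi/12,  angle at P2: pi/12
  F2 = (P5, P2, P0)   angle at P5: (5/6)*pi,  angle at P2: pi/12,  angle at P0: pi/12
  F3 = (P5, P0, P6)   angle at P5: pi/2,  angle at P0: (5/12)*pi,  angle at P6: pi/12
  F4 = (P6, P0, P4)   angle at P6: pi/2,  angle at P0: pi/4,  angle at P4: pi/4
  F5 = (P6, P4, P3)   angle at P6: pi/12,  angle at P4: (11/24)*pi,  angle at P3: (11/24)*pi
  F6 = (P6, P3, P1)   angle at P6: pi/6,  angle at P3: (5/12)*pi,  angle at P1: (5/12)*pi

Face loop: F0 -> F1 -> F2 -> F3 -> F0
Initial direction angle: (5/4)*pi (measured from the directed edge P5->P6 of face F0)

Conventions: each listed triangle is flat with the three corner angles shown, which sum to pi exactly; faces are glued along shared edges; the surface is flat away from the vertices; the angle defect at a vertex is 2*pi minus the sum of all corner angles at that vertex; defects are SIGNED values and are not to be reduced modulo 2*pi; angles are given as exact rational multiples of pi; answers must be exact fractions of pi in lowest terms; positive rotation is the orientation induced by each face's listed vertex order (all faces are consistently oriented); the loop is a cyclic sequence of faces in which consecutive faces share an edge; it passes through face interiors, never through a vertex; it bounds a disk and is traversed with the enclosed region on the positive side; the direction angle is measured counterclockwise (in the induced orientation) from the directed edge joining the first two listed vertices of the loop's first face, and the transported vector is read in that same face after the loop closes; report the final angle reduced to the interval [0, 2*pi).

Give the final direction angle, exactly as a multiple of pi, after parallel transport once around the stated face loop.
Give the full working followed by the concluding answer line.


enclosed vertex P5: corner angles sum to (8/3)*pi, defect = 2*pi - (8/3)*pi = (-2/3)*pi
adding the enclosed defects to the starting angle (mod 2*pi, induced orientation) gives the holonomy
final angle = (5/4)*pi - (2/3)*pi = (7/12)*pi (mod 2*pi)

Answer: final direction angle = (7/12)*pi


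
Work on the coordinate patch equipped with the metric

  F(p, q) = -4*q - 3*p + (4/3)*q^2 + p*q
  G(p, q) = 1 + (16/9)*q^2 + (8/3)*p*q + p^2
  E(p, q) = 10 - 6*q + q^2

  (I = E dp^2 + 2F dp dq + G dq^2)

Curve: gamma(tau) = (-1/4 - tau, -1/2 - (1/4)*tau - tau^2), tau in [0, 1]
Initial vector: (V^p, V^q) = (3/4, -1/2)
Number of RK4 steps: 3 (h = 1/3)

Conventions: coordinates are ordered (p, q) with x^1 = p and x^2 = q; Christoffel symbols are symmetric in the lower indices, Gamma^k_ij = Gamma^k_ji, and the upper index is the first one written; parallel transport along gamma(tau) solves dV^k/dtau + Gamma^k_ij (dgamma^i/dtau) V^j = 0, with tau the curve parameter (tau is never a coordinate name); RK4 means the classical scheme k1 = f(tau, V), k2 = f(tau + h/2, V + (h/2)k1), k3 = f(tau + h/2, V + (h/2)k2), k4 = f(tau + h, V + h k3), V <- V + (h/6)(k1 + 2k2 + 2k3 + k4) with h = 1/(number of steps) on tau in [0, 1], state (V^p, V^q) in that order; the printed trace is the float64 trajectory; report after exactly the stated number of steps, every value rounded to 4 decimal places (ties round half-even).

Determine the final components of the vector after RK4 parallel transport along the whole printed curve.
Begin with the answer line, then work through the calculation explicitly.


Answer: V^p = 0.8108, V^q = -0.4746

gamma'(tau) = (-1, -1/4 - 2*tau); f(tau, V)^k = -Gamma^k_ij(gamma(tau)) gamma'^i(tau) V^j; h = 1/3; intermediate values shown to 6 dp
curve data and Christoffel symbols at the stage parameters:
  tau = 0.000000: gamma = (-0.250000, -0.500000), gamma' = (-1.000000, -0.250000); Gamma_ppp = 0.000000, Gamma_ppq = -0.248398, Gamma_pqq = -0.331198, Gamma_qpp = 0.000000, Gamma_qpq = -0.065057, Gamma_qqq = -0.086742
  tau = 0.166667: gamma = (-0.416667, -0.569444), gamma' = (-1.000000, -0.583333); Gamma_ppp = 0.000000, Gamma_ppq = -0.236016, Gamma_pqq = -0.314688, Gamma_qpp = 0.000000, Gamma_qpq = -0.077754, Gamma_qqq = -0.103672
  tau = 0.333333: gamma = (-0.583333, -0.694444), gamma' = (-1.000000, -0.916667); Gamma_ppp = 0.000000, Gamma_ppq = -0.218260, Gamma_pqq = -0.291014, Gamma_qpp = 0.000000, Gamma_qpq = -0.089164, Gamma_qqq = -0.118885
  tau = 0.500000: gamma = (-0.750000, -0.875000), gamma' = (-1.000000, -1.250000); Gamma_ppp = 0.000000, Gamma_ppq = -0.196808, Gamma_pqq = -0.262411, Gamma_qpp = 0.000000, Gamma_qpq = -0.097346, Gamma_qqq = -0.129795
  tau = 0.666667: gamma = (-0.916667, -1.111111), gamma' = (-1.000000, -1.583333); Gamma_ppp = 0.000000, Gamma_ppq = -0.173814, Gamma_pqq = -0.231752, Gamma_qpp = 0.000000, Gamma_qpq = -0.101392, Gamma_qqq = -0.135189
  tau = 0.833333: gamma = (-1.083333, -1.402778), gamma' = (-1.000000, -1.916667); Gamma_ppp = 0.000000, Gamma_ppq = -0.151252, Gamma_pqq = -0.201670, Gamma_qpp = 0.000000, Gamma_qpq = -0.101471, Gamma_qqq = -0.135295
  tau = 1.000000: gamma = (-1.250000, -1.750000), gamma' = (-1.000000, -2.250000); Gamma_ppp = 0.000000, Gamma_ppq = -0.130485, Gamma_pqq = -0.173979, Gamma_qpp = 0.000000, Gamma_qpq = -0.098436, Gamma_qqq = -0.131248
step 0: V^p = 0.7500, V^q = -0.5000
step 1: k1 = (0.119024, 0.031173), k2 = (0.101624, 0.033479), k3 = (0.101862, 0.033558), k4 = (0.080239, 0.032779); V <- V + (h/6)(k1 + 2k2 + 2k3 + k4): V^p = 0.7837, V^q = -0.4890
step 2: k1 = (0.080383, 0.032838), k2 = (0.057676, 0.028528), k3 = (0.058984, 0.029175), k4 = (0.038086, 0.022217); V <- V + (h/6)(k1 + 2k2 + 2k3 + k4): V^p = 0.8032, V^q = -0.4795
step 3: k1 = (0.038256, 0.022316), k2 = (0.021180, 0.014209), k3 = (0.022732, 0.015250), k4 = (0.009588, 0.007233); V <- V + (h/6)(k1 + 2k2 + 2k3 + k4): V^p = 0.8108, V^q = -0.4746


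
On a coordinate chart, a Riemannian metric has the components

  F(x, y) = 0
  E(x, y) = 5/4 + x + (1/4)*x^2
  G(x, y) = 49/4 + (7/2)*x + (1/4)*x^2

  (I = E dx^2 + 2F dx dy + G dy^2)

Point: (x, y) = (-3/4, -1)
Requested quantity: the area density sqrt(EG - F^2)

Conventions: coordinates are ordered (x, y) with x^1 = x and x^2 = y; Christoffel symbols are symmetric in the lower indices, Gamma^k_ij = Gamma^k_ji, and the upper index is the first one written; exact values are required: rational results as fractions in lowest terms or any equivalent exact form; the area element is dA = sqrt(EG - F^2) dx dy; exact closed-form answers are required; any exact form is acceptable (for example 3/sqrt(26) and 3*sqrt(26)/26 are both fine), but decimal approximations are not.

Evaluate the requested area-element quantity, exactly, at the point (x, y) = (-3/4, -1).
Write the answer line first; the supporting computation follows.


Answer: sqrt(EG - F^2) = 25*sqrt(41)/64

E = 41/64, F = 0, G = 625/64; EG - F^2 = 25625/4096


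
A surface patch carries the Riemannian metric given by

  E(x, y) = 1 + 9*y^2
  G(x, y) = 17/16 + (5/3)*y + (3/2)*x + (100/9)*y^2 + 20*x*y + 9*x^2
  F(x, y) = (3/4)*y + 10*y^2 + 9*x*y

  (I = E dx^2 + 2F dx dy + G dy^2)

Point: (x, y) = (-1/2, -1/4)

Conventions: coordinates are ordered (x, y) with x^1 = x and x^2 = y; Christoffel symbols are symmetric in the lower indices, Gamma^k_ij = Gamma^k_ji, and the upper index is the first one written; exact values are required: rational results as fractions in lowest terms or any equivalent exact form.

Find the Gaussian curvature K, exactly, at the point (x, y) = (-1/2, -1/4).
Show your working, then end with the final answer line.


E = 25/16, F = 25/16, G = 769/144, EG - F^2 = 425/72 at the point
E_x = 0, E_y = -9/2, F_x = -9/4, F_y = -35/4, G_x = -25/2, G_y = -125/9
E_yy = 18, F_xy = 9, G_xx = 18
Compute both Brioschi determinants and normalise by (EG - F^2)^2.
M1 = [[-E_yy/2 + F_xy - G_xx/2, E_x/2, F_x - E_y/2], [F_y - G_x/2, E, F], [G_y/2, F, G]] = [[-9, 0, 0], [-5/2, 25/16, 25/16], [-125/18, 25/16, 769/144]]; det M1 = -425/8
M2 = [[0, E_y/2, G_x/2], [E_y/2, E, F], [G_x/2, F, G]] = [[0, -9/4, -25/4], [-9/4, 25/16, 25/16], [-25/4, 25/16, 769/144]]; det M2 = -353/8
det M1 - det M2 = -9; K = -9 / (425/72)^2 = -46656/180625

Answer: K = -46656/180625


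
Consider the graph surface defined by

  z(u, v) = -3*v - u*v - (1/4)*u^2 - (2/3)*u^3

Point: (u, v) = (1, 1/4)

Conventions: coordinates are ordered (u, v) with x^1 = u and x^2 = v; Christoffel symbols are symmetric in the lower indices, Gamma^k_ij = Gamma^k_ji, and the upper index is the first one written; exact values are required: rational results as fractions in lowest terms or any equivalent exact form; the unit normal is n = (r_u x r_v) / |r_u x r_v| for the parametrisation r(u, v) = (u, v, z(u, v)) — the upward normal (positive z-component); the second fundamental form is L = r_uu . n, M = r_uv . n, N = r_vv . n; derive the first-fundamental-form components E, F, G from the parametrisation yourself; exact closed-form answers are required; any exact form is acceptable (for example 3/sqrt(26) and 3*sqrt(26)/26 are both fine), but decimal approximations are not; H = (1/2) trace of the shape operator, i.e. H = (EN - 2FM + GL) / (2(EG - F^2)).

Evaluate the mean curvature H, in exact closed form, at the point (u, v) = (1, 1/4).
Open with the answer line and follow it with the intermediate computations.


Answer: H = -1744*sqrt(393)/154449

z_u = -11/4, z_v = -4, z_uu = -9/2, z_uv = -1, z_vv = 0
E = 137/16, F = 11, G = 17; answer radicand W^2 = 393/16
unnormalised second-form numerators: l = -9/2, m = -1, n = 0; L = l/sqrt(393/16), and similarly M = m/sqrt(W^2), N = n/sqrt(W^2)
H = (E*n - 2*F*m + G*l) / (2*(EG - F^2)*sqrt(W^2)); E*n - 2*F*m + G*l = -109/2, EG - F^2 = 393/16, so H = (-436/393)/sqrt(393/16)


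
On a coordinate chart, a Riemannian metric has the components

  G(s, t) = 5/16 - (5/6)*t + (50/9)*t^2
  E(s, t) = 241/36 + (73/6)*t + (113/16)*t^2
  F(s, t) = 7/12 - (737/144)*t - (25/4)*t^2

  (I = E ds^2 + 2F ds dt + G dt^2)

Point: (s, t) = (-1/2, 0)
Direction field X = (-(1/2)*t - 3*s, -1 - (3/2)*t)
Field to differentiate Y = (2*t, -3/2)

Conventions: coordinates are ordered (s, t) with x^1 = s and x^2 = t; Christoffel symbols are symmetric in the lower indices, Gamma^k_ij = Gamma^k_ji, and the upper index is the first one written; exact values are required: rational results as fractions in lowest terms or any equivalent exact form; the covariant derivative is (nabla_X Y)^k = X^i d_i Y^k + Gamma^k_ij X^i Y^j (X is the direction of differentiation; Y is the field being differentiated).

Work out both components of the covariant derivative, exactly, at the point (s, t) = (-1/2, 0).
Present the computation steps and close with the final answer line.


E = 241/36, F = 7/12, G = 5/16 at the point
E_s = 0, E_t = 73/6, F_s = 0, F_t = -737/144, G_s = 0, G_t = -5/6
EG - F^2 = 1009/576;  g^inv = (576/1009) * [[5/16, -7/12], [-7/12, 241/36]]
first-kind symbols [ij,l] = (1/2)(d_i g_jl + d_j g_il - d_l g_ij): [ss,s] = E_s/2 = 0, [ss,t] = F_s - E_t/2 = -73/12, [st,s] = E_t/2 = 73/12, [st,t] = G_s/2 = 0, [tt,s] = F_t - G_s/2 = -737/144, [tt,t] = G_t/2 = -5/12
Gamma^s_ij = (G*[ij,s] - F*[ij,t])/(EG - F^2), Gamma^t_ij = (E*[ij,t] - F*[ij,s])/(EG - F^2)
Gamma_sss = 2044/1009, Gamma_sst = 1095/1009, Gamma_stt = -3125/4036, Gamma_tss = -70372/3027, Gamma_tst = -2044/1009, Gamma_ttt = 113/1009
X = (3/2, -1), Y = (0, -3/2) at the point

Answer: (nabla_X Y)^s = -45229/8072, (nabla_X Y)^t = 9537/2018


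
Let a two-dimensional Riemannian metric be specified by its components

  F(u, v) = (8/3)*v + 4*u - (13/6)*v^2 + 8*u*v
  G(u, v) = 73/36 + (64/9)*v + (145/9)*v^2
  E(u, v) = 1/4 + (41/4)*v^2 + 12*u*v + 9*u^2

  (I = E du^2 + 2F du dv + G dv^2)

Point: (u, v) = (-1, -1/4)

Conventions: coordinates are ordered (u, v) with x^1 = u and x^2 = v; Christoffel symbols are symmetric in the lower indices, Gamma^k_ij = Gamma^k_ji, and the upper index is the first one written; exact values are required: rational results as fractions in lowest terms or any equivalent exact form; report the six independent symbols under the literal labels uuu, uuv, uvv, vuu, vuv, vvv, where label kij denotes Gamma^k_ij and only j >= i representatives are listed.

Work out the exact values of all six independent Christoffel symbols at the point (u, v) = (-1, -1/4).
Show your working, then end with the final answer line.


E = 825/64, F = -269/96, G = 181/144 at the point
E_u = -21, E_v = -137/8, F_u = 2, F_v = -17/4, G_u = 0, G_v = -17/18
EG - F^2 = 19241/2304;  g^inv = (2304/19241) * [[181/144, 269/96], [269/96, 825/64]]
first-kind symbols [ij,l] = (1/2)(d_i g_jl + d_j g_il - d_l g_ij): [uu,u] = E_u/2 = -21/2, [uu,v] = F_u - E_v/2 = 169/16, [uv,u] = E_v/2 = -137/16, [uv,v] = G_u/2 = 0, [vv,u] = F_v - G_u/2 = -17/4, [vv,v] = G_v/2 = -17/36
Gamma^u_ij = (G*[ij,u] - F*[ij,v])/(EG - F^2), Gamma^v_ij = (E*[ij,v] - F*[ij,u])/(EG - F^2)

Answer: Gamma_uuu = 75567/38482, Gamma_uuv = -24797/19241, Gamma_uvv = -170/213, Gamma_vuu = 983673/76964, Gamma_vuv = -110559/38482, Gamma_vvv = -153/71


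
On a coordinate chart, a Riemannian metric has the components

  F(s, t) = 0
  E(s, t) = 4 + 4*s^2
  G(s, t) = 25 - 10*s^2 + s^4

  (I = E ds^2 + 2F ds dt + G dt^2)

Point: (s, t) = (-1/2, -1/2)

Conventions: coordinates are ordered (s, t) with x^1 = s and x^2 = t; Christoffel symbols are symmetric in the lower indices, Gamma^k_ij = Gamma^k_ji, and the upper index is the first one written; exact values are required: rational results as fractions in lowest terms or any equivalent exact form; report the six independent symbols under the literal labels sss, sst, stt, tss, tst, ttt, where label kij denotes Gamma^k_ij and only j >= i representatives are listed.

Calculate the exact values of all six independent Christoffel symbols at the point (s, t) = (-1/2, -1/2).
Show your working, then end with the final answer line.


E = 5, F = 0, G = 361/16 at the point
E_s = -4, E_t = 0, F_s = 0, F_t = 0, G_s = 19/2, G_t = 0
EG - F^2 = 1805/16;  g^inv = (16/1805) * [[361/16, 0], [0, 5]]
first-kind symbols [ij,l] = (1/2)(d_i g_jl + d_j g_il - d_l g_ij): [ss,s] = E_s/2 = -2, [ss,t] = F_s - E_t/2 = 0, [st,s] = E_t/2 = 0, [st,t] = G_s/2 = 19/4, [tt,s] = F_t - G_s/2 = -19/4, [tt,t] = G_t/2 = 0
Gamma^s_ij = (G*[ij,s] - F*[ij,t])/(EG - F^2), Gamma^t_ij = (E*[ij,t] - F*[ij,s])/(EG - F^2)

Answer: Gamma_sss = -2/5, Gamma_sst = 0, Gamma_stt = -19/20, Gamma_tss = 0, Gamma_tst = 4/19, Gamma_ttt = 0


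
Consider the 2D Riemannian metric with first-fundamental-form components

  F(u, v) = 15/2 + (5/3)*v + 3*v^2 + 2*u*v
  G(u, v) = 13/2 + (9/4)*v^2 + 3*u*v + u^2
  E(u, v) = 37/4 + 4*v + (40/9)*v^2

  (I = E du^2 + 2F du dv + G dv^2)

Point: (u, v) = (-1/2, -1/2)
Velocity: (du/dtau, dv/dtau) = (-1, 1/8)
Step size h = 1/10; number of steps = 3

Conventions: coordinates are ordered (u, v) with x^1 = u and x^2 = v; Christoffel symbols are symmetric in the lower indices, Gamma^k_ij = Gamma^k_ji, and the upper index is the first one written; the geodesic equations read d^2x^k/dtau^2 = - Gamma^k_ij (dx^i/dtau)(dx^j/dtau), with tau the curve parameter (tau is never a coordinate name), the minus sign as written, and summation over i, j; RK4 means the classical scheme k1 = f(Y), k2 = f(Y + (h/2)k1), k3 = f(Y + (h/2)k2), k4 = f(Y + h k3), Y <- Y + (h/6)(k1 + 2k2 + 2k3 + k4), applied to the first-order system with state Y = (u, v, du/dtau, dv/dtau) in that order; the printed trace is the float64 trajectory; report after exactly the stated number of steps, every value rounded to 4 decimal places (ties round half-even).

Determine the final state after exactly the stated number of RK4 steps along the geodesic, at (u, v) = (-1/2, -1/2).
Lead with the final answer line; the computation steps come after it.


Answer: u = -0.8308, v = -0.4303, du/dtau = -1.1738, dv/dtau = 0.3080

f(Y) = (du/dtau, dv/dtau, -Gamma^u_ij Y'^i Y'^j, -Gamma^v_ij Y'^i Y'^j) with the Gammas evaluated at the stage position; h = 0.100000; intermediate values shown to 6 dp
step 0: u = -0.5000, v = -0.5000, du/dtau = -1.0000, dv/dtau = 0.1250
step 1:
  k1: at (u, v) = (-0.500000, -0.500000), (du/dtau, dv/dtau) = (-1.000000, 0.125000); Gamma_uuu = 1.299621, Gamma_uuv = 1.710517, Gamma_uvv = 1.289483, Gamma_vuu = -1.372583, Gamma_vuv = -1.834616, Gamma_vvv = -1.498717; k1 = (-1.000000, 0.125000, -0.892140, 0.937346)
  k2: at (u, v) = (-0.550000, -0.493750), (du/dtau, dv/dtau) = (-1.044607, 0.171867); Gamma_uuu = 1.254780, Gamma_uuv = 1.726102, Gamma_uvv = 1.267296, Gamma_vuu = -1.318995, Gamma_vuv = -1.838891, Gamma_vvv = -1.471143; k2 = (-1.044607, 0.171867, -0.786867, 0.822461)
  k3: at (u, v) = (-0.552230, -0.491407), (du/dtau, dv/dtau) = (-1.039343, 0.166123); Gamma_uuu = 1.258492, Gamma_uuv = 1.733614, Gamma_uvv = 1.272307, Gamma_vuu = -1.323323, Gamma_vuv = -1.846074, Gamma_vvv = -1.475855; k3 = (-1.039343, 0.166123, -0.795931, 0.832746)
  k4: at (u, v) = (-0.603934, -0.483388), (du/dtau, dv/dtau) = (-1.079593, 0.208275); Gamma_uuu = 1.210042, Gamma_uuv = 1.737747, Gamma_uvv = 1.243459, Gamma_vuu = -1.267023, Gamma_vuv = -1.838174, Gamma_vvv = -1.441440; k4 = (-1.079593, 0.208275, -0.682798, 0.712635)
  Y <- Y + (h/6)(k1 + 2k2 + 2k3 + k4): u = -0.6041, v = -0.4832, du/dtau = -1.0790, dv/dtau = 0.2077
step 2:
  k1: at (u, v) = (-0.604125, -0.483179), (du/dtau, dv/dtau) = (-1.079009, 0.207673); Gamma_uuu = 1.210307, Gamma_uuv = 1.738284, Gamma_uvv = 1.243829, Gamma_vuu = -1.267343, Gamma_vuv = -1.838682, Gamma_vvv = -1.441782; k1 = (-1.079009, 0.207673, -0.683723, 0.713670)
  k2: at (u, v) = (-0.658075, -0.472795), (du/dtau, dv/dtau) = (-1.113195, 0.243357); Gamma_uuu = 1.160064, Gamma_uuv = 1.733122, Gamma_uvv = 1.210461, Gamma_vuu = -1.210412, Gamma_vuv = -1.820999, Gamma_vvv = -1.402785; k2 = (-1.113195, 0.243357, -0.570223, 0.596393)
  k3: at (u, v) = (-0.659785, -0.471011), (du/dtau, dv/dtau) = (-1.107520, 0.237493); Gamma_uuu = 1.161639, Gamma_uuv = 1.736577, Gamma_uvv = 1.212877, Gamma_vuu = -1.212433, Gamma_vuv = -1.824180, Gamma_vvv = -1.404959; k3 = (-1.107520, 0.237493, -0.579740, 0.606793)
  k4: at (u, v) = (-0.714877, -0.459430), (du/dtau, dv/dtau) = (-1.136983, 0.268353); Gamma_uuu = 1.108570, Gamma_uuv = 1.718923, Gamma_uvv = 1.173428, Gamma_vuu = -1.153609, Gamma_vuv = -1.793982, Gamma_vvv = -1.360133; k4 = (-1.136983, 0.268353, -0.468655, 0.494521)
  Y <- Y + (h/6)(k1 + 2k2 + 2k3 + k4): u = -0.7151, v = -0.4592, du/dtau = -1.1365, dv/dtau = 0.2679
step 3:
  k1: at (u, v) = (-0.715082, -0.459217), (du/dtau, dv/dtau) = (-1.136547, 0.267916); Gamma_uuu = 1.108699, Gamma_uuv = 1.719220, Gamma_uvv = 1.173647, Gamma_vuu = -1.153790, Gamma_vuv = -1.794247, Gamma_vvv = -1.360324; k1 = (-1.136547, 0.267916, -0.469391, 0.495346)
  k2: at (u, v) = (-0.771909, -0.445821), (du/dtau, dv/dtau) = (-1.160017, 0.292683); Gamma_uuu = 1.054697, Gamma_uuv = 1.692269, Gamma_uvv = 1.130607, Gamma_vuu = -1.095169, Gamma_vuv = -1.754897, Gamma_vvv = -1.312204; k2 = (-1.160017, 0.292683, -0.366983, 0.394473)
  k3: at (u, v) = (-0.773083, -0.444583), (du/dtau, dv/dtau) = (-1.154896, 0.287640); Gamma_uuu = 1.055195, Gamma_uuv = 1.693448, Gamma_uvv = 1.131581, Gamma_vuu = -1.095980, Gamma_vuv = -1.755909, Gamma_vvv = -1.313021; k3 = (-1.154896, 0.287640, -0.375920, 0.403833)
  k4: at (u, v) = (-0.830572, -0.430453), (du/dtau, dv/dtau) = (-1.174139, 0.308299); Gamma_uuu = 1.000609, Gamma_uuv = 1.657379, Gamma_uvv = 1.085172, Gamma_vuu = -1.037659, Gamma_vuv = -1.707961, Gamma_vvv = -1.262058; k4 = (-1.174139, 0.308299, -0.282689, 0.313960)
  Y <- Y + (h/6)(k1 + 2k2 + 2k3 + k4): u = -0.8308, v = -0.4303, du/dtau = -1.1738, dv/dtau = 0.3080


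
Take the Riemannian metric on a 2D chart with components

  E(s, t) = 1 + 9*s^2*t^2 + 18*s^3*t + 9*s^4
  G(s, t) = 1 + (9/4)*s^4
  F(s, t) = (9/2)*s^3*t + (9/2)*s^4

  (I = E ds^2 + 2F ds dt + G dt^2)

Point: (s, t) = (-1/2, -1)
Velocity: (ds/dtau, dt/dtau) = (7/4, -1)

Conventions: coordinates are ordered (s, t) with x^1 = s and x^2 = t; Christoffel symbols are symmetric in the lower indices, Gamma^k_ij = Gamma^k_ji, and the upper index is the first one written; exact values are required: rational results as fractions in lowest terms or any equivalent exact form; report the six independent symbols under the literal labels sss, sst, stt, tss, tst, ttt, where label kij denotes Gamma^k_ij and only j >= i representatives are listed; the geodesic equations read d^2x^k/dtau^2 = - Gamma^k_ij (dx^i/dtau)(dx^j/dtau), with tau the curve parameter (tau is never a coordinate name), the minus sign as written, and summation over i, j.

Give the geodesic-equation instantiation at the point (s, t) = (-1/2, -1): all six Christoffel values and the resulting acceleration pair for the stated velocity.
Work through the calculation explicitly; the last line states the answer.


E = 97/16, F = 27/32, G = 73/64 at the point
E_s = -27, E_t = -27/4, F_s = -45/8, F_t = -9/16, G_s = -9/8, G_t = 0
EG - F^2 = 397/64;  g^inv = (64/397) * [[73/64, -27/32], [-27/32, 97/16]]
first-kind symbols [ij,l] = (1/2)(d_i g_jl + d_j g_il - d_l g_ij): [ss,s] = E_s/2 = -27/2, [ss,t] = F_s - E_t/2 = -9/4, [st,s] = E_t/2 = -27/8, [st,t] = G_s/2 = -9/16, [tt,s] = F_t - G_s/2 = 0, [tt,t] = G_t/2 = 0
Gamma^s_ij = (G*[ij,s] - F*[ij,t])/(EG - F^2), Gamma^t_ij = (E*[ij,t] - F*[ij,s])/(EG - F^2)
Gamma_sss = -864/397, Gamma_sst = -216/397, Gamma_stt = 0, Gamma_tss = -144/397, Gamma_tst = -36/397, Gamma_ttt = 0
d^2s/dtau^2 = -(Gamma_sss*(7/4)^2 + 2*Gamma_sst*(7/4)*(-1) + Gamma_stt*(-1)^2) = 1890/397
d^2t/dtau^2 = -(Gamma_tss*(7/4)^2 + 2*Gamma_tst*(7/4)*(-1) + Gamma_ttt*(-1)^2) = 315/397

Answer: Gamma_sss = -864/397, Gamma_sst = -216/397, Gamma_stt = 0, Gamma_tss = -144/397, Gamma_tst = -36/397, Gamma_ttt = 0; accelerations (d^2s/dtau^2, d^2t/dtau^2) = (1890/397, 315/397)


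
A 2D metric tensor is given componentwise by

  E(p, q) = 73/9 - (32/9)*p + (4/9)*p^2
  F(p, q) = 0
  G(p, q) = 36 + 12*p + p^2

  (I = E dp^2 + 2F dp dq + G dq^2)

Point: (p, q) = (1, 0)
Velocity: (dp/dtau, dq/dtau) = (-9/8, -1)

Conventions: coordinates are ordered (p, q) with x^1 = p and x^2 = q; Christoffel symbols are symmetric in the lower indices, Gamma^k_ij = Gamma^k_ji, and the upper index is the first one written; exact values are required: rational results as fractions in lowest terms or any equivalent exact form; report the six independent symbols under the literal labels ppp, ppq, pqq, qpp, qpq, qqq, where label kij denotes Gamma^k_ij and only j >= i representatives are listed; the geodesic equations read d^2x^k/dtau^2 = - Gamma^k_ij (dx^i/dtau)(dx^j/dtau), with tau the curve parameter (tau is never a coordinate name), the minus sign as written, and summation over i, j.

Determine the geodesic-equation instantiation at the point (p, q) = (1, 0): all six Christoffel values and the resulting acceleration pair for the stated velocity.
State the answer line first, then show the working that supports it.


Answer: Gamma_ppp = -4/15, Gamma_ppq = 0, Gamma_pqq = -7/5, Gamma_qpp = 0, Gamma_qpq = 1/7, Gamma_qqq = 0; accelerations (d^2p/dtau^2, d^2q/dtau^2) = (139/80, -9/28)

E = 5, F = 0, G = 49 at the point
E_p = -8/3, E_q = 0, F_p = 0, F_q = 0, G_p = 14, G_q = 0
EG - F^2 = 245;  g^inv = (1/245) * [[49, 0], [0, 5]]
first-kind symbols [ij,l] = (1/2)(d_i g_jl + d_j g_il - d_l g_ij): [pp,p] = E_p/2 = -4/3, [pp,q] = F_p - E_q/2 = 0, [pq,p] = E_q/2 = 0, [pq,q] = G_p/2 = 7, [qq,p] = F_q - G_p/2 = -7, [qq,q] = G_q/2 = 0
Gamma^p_ij = (G*[ij,p] - F*[ij,q])/(EG - F^2), Gamma^q_ij = (E*[ij,q] - F*[ij,p])/(EG - F^2)
Gamma_ppp = -4/15, Gamma_ppq = 0, Gamma_pqq = -7/5, Gamma_qpp = 0, Gamma_qpq = 1/7, Gamma_qqq = 0
d^2p/dtau^2 = -(Gamma_ppp*(-9/8)^2 + 2*Gamma_ppq*(-9/8)*(-1) + Gamma_pqq*(-1)^2) = 139/80
d^2q/dtau^2 = -(Gamma_qpp*(-9/8)^2 + 2*Gamma_qpq*(-9/8)*(-1) + Gamma_qqq*(-1)^2) = -9/28


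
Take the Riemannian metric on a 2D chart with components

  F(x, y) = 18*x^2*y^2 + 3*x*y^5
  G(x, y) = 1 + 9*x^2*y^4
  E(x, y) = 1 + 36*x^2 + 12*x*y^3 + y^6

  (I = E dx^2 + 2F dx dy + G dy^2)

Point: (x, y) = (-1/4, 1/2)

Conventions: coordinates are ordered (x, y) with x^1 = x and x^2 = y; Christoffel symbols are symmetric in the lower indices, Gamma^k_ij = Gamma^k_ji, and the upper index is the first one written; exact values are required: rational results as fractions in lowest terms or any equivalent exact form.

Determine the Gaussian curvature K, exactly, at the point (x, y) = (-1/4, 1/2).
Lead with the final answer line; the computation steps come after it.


Answer: K = -331776/561001

E = 185/64, F = 33/128, G = 265/256, EG - F^2 = 749/256 at the point
E_x = -33/2, E_y = -33/16, F_x = -69/32, F_y = 57/64, G_x = -9/32, G_y = 9/32
E_yy = -57/8, F_xy = -129/16, G_xx = 9/8
Brioschi: K = (det M1 - det M2) / (EG - F^2)^2 with the standard first/second-derivative matrices M1, M2.
M1 = [[-E_yy/2 + F_xy - G_xx/2, E_x/2, F_x - E_y/2], [F_y - G_x/2, E, F], [G_y/2, F, G]] = [[-81/16, -33/4, -9/8], [33/32, 185/64, 33/128], [9/64, 33/128, 265/256]]; det M1 = -25173/4096
M2 = [[0, E_y/2, G_x/2], [E_y/2, E, F], [G_x/2, F, G]] = [[0, -33/32, -9/64], [-33/32, 185/64, 33/128], [-9/64, 33/128, 265/256]]; det M2 = -4437/4096
det M1 - det M2 = -81/16; K = -81/16 / (749/256)^2 = -331776/561001


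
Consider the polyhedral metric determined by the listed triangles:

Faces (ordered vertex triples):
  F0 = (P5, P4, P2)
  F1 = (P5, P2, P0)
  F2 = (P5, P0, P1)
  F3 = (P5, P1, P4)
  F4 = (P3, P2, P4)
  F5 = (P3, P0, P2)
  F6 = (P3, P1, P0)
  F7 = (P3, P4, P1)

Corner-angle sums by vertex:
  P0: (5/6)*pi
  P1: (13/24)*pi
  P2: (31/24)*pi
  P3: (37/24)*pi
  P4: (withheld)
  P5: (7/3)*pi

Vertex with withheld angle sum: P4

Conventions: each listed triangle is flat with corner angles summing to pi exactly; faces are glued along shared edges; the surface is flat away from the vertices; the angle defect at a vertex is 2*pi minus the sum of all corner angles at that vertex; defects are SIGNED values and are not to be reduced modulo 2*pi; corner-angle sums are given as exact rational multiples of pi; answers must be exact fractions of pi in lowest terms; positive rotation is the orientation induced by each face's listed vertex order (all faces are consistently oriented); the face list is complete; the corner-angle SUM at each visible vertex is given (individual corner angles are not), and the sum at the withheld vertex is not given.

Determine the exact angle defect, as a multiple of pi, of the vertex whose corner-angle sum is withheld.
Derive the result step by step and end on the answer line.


V = 6, E = 12, F = 8; chi = V - E + F = 2
Gauss-Bonnet: total defect = 2*pi*chi = 4*pi; visible defects sum to (83/24)*pi

Answer: defect(P4) = (13/24)*pi


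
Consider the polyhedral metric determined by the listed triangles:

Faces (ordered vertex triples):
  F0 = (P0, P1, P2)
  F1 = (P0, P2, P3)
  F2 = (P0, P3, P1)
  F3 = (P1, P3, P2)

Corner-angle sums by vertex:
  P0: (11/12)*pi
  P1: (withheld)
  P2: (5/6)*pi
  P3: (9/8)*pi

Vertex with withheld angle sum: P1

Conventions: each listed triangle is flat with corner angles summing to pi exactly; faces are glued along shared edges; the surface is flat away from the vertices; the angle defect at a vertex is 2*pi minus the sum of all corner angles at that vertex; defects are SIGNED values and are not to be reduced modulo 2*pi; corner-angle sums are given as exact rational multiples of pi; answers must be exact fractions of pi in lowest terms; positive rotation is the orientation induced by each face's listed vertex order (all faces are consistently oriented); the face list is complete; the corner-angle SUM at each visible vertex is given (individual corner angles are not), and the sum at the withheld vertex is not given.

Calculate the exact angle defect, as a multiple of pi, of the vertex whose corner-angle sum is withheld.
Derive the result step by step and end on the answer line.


V = 4, E = 6, F = 4; chi = V - E + F = 2
Gauss-Bonnet: total defect = 2*pi*chi = 4*pi; visible defects sum to (25/8)*pi

Answer: defect(P1) = (7/8)*pi
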